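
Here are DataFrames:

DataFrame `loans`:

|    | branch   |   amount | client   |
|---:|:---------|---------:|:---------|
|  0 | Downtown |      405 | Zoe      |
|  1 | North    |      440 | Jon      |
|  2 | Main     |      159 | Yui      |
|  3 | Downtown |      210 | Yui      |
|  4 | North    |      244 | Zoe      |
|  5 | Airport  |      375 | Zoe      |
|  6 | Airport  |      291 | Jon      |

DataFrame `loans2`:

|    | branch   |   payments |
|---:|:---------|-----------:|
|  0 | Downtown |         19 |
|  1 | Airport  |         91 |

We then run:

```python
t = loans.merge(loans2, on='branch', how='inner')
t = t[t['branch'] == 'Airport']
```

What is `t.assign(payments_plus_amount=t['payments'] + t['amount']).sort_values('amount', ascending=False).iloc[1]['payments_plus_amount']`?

merge on 'branch' (how='inner') → 4 rows:
     branch  amount client  payments
0  Downtown     405    Zoe        19
1  Downtown     210    Yui        19
2   Airport     375    Zoe        91
3   Airport     291    Jon        91
filter rows where branch == 'Airport':
    branch  amount client  payments
2  Airport     375    Zoe        91
3  Airport     291    Jon        91
add column payments_plus_amount = t['payments'] + t['amount']:
    branch  amount client  payments  payments_plus_amount
2  Airport     375    Zoe        91                   466
3  Airport     291    Jon        91                   382
sort by amount descending:
    branch  amount client  payments  payments_plus_amount
2  Airport     375    Zoe        91                   466
3  Airport     291    Jon        91                   382
Then the value at position 1, column 'payments_plus_amount': 382

382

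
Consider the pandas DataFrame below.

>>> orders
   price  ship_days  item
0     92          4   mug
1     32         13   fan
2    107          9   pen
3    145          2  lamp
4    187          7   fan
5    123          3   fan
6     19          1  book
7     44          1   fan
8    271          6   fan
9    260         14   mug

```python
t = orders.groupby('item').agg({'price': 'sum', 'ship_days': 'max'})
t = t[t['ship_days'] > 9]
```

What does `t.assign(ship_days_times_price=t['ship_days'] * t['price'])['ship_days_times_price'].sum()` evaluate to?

group by item: sum(price), max(ship_days):
      price  ship_days
item                  
book     19          1
fan     657         13
lamp    145          2
mug     352         14
pen     107          9
filter rows where ship_days > 9:
      price  ship_days
item                  
fan     657         13
mug     352         14
add column ship_days_times_price = t['ship_days'] * t['price']:
      price  ship_days  ship_days_times_price
item                                         
fan     657         13                   8541
mug     352         14                   4928
Finally, sum of column 'ship_days_times_price' = 13469.

13469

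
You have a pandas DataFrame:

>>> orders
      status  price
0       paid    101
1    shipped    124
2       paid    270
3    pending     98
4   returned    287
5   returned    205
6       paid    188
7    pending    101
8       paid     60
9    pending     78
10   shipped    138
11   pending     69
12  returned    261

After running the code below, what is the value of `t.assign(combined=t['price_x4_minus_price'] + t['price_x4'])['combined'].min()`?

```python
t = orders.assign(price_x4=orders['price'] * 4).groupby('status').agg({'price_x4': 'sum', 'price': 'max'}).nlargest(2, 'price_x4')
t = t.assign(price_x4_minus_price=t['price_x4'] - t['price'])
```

add column price_x4 = orders['price'] * 4:
      status  price  price_x4
0       paid    101       404
1    shipped    124       496
2       paid    270      1080
3    pending     98       392
4   returned    287      1148
5   returned    205       820
6       paid    188       752
7    pending    101       404
8       paid     60       240
9    pending     78       312
10   shipped    138       552
11   pending     69       276
12  returned    261      1044
group by status: sum(price_x4), max(price):
          price_x4  price
status                   
paid          2476    270
pending       1384    101
returned      3012    287
shipped       1048    138
take 2 rows with largest price_x4:
          price_x4  price
status                   
returned      3012    287
paid          2476    270
add column price_x4_minus_price = t['price_x4'] - t['price']:
          price_x4  price  price_x4_minus_price
status                                         
returned      3012    287                  2725
paid          2476    270                  2206
add column combined = t['price_x4_minus_price'] + t['price_x4']:
          price_x4  price  price_x4_minus_price  combined
status                                                   
returned      3012    287                  2725      5737
paid          2476    270                  2206      4682
min of column 'combined' → 4682

4682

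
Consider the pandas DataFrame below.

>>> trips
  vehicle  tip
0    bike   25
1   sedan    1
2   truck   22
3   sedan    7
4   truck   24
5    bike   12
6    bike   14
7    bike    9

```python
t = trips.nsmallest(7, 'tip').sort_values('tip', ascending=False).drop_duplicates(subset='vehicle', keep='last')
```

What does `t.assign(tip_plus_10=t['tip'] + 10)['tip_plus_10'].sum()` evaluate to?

62

take 7 rows with smallest tip:
  vehicle  tip
1   sedan    1
3   sedan    7
7    bike    9
5    bike   12
6    bike   14
2   truck   22
4   truck   24
sort by tip descending:
  vehicle  tip
4   truck   24
2   truck   22
6    bike   14
5    bike   12
7    bike    9
3   sedan    7
1   sedan    1
drop duplicate vehicle (keep=last):
  vehicle  tip
2   truck   22
7    bike    9
1   sedan    1
add column tip_plus_10 = t['tip'] + 10:
  vehicle  tip  tip_plus_10
2   truck   22           32
7    bike    9           19
1   sedan    1           11
The sum of column 'tip_plus_10' is 62.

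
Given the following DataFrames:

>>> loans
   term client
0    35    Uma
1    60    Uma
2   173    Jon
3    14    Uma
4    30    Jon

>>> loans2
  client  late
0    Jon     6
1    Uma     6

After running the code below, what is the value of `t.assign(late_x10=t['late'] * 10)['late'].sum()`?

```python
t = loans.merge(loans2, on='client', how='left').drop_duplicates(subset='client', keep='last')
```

merge on 'client' (how='left') → 5 rows:
   term client  late
0    35    Uma     6
1    60    Uma     6
2   173    Jon     6
3    14    Uma     6
4    30    Jon     6
drop duplicate client (keep=last):
   term client  late
3    14    Uma     6
4    30    Jon     6
add column late_x10 = t['late'] * 10:
   term client  late  late_x10
3    14    Uma     6        60
4    30    Jon     6        60
Then the sum of column 'late': 12

12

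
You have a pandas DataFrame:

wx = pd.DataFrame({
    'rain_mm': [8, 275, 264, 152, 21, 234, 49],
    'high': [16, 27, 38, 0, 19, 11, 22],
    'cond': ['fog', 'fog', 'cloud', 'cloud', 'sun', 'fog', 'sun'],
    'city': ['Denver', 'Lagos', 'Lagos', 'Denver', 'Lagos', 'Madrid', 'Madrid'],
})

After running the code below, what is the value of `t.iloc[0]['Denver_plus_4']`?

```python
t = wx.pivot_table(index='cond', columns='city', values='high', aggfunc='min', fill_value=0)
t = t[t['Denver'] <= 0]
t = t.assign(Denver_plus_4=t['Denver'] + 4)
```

4

pivot: rows=cond, cols=city, min(high):
city   Denver  Lagos  Madrid
cond                        
cloud       0     38       0
fog        16     27      11
sun         0     19      22
filter rows where Denver <= 0:
city   Denver  Lagos  Madrid
cond                        
cloud       0     38       0
sun         0     19      22
add column Denver_plus_4 = t['Denver'] + 4:
city   Denver  Lagos  Madrid  Denver_plus_4
cond                                       
cloud       0     38       0              4
sun         0     19      22              4
Then the value at position 0, column 'Denver_plus_4': 4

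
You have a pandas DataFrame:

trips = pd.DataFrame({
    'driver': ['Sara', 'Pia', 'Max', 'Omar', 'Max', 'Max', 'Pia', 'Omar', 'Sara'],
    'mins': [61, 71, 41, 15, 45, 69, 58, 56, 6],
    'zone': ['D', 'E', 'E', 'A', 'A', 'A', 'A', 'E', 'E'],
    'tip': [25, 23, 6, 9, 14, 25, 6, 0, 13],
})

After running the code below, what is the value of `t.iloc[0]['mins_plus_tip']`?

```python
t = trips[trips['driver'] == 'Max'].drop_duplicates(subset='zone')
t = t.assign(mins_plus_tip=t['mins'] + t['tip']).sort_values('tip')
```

47

filter rows where driver == 'Max':
  driver  mins zone  tip
2    Max    41    E    6
4    Max    45    A   14
5    Max    69    A   25
drop duplicate zone (keep=first):
  driver  mins zone  tip
2    Max    41    E    6
4    Max    45    A   14
add column mins_plus_tip = t['mins'] + t['tip']:
  driver  mins zone  tip  mins_plus_tip
2    Max    41    E    6             47
4    Max    45    A   14             59
sort by tip:
  driver  mins zone  tip  mins_plus_tip
2    Max    41    E    6             47
4    Max    45    A   14             59
Finally, value at position 0, column 'mins_plus_tip' = 47.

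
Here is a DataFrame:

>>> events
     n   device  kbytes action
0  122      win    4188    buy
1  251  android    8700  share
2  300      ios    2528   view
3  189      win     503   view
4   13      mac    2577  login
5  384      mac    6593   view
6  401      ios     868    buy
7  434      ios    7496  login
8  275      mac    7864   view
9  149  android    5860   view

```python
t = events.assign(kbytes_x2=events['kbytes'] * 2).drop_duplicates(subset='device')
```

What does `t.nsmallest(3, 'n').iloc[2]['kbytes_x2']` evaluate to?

17400

add column kbytes_x2 = events['kbytes'] * 2:
     n   device  kbytes action  kbytes_x2
0  122      win    4188    buy       8376
1  251  android    8700  share      17400
2  300      ios    2528   view       5056
3  189      win     503   view       1006
4   13      mac    2577  login       5154
5  384      mac    6593   view      13186
6  401      ios     868    buy       1736
7  434      ios    7496  login      14992
8  275      mac    7864   view      15728
9  149  android    5860   view      11720
drop duplicate device (keep=first):
     n   device  kbytes action  kbytes_x2
0  122      win    4188    buy       8376
1  251  android    8700  share      17400
2  300      ios    2528   view       5056
4   13      mac    2577  login       5154
take 3 rows with smallest n:
     n   device  kbytes action  kbytes_x2
4   13      mac    2577  login       5154
0  122      win    4188    buy       8376
1  251  android    8700  share      17400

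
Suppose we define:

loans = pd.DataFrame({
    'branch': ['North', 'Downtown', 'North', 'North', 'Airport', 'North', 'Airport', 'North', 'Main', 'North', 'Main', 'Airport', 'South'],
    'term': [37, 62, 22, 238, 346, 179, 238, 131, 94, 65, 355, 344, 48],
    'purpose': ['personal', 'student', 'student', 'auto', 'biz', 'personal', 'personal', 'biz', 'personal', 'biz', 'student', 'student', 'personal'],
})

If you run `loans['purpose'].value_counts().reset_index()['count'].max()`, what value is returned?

value_counts of purpose:
purpose
personal    5
student     4
biz         3
auto        1
Name: count, dtype: int64
reset_index():
    purpose  count
0  personal      5
1   student      4
2       biz      3
3      auto      1
The max of column 'count' is 5.

5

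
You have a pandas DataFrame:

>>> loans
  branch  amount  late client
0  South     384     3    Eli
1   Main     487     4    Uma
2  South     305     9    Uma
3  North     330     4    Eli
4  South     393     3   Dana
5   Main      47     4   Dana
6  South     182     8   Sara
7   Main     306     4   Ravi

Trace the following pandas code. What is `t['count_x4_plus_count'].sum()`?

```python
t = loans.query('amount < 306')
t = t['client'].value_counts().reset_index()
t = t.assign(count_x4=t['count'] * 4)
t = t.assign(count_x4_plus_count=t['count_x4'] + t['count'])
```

15

filter rows where amount < 306:
  branch  amount  late client
2  South     305     9    Uma
5   Main      47     4   Dana
6  South     182     8   Sara
value_counts of client:
client
Uma     1
Dana    1
Sara    1
Name: count, dtype: int64
reset_index():
  client  count
0    Uma      1
1   Dana      1
2   Sara      1
add column count_x4 = t['count'] * 4:
  client  count  count_x4
0    Uma      1         4
1   Dana      1         4
2   Sara      1         4
add column count_x4_plus_count = t['count_x4'] + t['count']:
  client  count  count_x4  count_x4_plus_count
0    Uma      1         4                    5
1   Dana      1         4                    5
2   Sara      1         4                    5
Reading off the sum of column 'count_x4_plus_count', we get 15.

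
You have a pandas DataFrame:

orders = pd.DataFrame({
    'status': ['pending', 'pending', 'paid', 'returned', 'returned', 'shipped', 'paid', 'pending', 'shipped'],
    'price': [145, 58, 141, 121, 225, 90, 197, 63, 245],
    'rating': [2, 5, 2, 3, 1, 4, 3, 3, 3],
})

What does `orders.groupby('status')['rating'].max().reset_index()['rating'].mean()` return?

3.75

group by status, max of rating:
status
paid        3
pending     5
returned    3
shipped     4
Name: rating, dtype: int64
reset_index():
     status  rating
0      paid       3
1   pending       5
2  returned       3
3   shipped       4
Reading off the mean of column 'rating', we get 3.75.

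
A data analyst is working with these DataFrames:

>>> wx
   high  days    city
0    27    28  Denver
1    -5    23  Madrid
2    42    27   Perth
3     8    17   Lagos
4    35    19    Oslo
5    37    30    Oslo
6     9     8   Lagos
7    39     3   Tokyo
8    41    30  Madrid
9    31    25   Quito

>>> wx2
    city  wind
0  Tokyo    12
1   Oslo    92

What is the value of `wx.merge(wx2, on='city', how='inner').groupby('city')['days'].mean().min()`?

3.0

merge on 'city' (how='inner') → 3 rows:
   high  days   city  wind
0    35    19   Oslo    92
1    37    30   Oslo    92
2    39     3  Tokyo    12
group by city, mean of days:
city
Oslo     24.5
Tokyo     3.0
Name: days, dtype: float64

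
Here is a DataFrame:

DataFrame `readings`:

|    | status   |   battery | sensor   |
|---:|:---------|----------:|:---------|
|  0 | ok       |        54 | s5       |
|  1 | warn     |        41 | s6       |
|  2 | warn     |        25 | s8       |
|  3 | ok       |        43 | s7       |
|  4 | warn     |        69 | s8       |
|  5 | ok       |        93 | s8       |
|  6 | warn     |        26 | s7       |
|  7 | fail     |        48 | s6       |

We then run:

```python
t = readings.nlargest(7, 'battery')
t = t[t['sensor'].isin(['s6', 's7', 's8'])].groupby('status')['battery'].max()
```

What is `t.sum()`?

210

take 7 rows with largest battery:
  status  battery sensor
5     ok       93     s8
4   warn       69     s8
0     ok       54     s5
7   fail       48     s6
3     ok       43     s7
1   warn       41     s6
6   warn       26     s7
filter rows where sensor in ['s6', 's7', 's8']:
  status  battery sensor
5     ok       93     s8
4   warn       69     s8
7   fail       48     s6
3     ok       43     s7
1   warn       41     s6
6   warn       26     s7
group by status, max of battery:
status
fail    48
ok      93
warn    69
Name: battery, dtype: int64
Then the sum of the resulting series: 210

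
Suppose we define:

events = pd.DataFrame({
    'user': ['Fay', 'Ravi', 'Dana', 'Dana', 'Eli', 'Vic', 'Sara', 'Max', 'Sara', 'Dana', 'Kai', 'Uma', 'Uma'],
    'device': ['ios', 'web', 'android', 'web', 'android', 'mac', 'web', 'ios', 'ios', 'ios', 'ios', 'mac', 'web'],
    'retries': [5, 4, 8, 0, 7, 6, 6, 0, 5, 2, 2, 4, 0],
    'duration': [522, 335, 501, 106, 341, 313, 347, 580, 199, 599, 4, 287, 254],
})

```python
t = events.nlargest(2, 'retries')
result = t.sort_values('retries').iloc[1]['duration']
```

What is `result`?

take 2 rows with largest retries:
   user   device  retries  duration
2  Dana  android        8       501
4   Eli  android        7       341
sort by retries:
   user   device  retries  duration
4   Eli  android        7       341
2  Dana  android        8       501
Hence 501.

501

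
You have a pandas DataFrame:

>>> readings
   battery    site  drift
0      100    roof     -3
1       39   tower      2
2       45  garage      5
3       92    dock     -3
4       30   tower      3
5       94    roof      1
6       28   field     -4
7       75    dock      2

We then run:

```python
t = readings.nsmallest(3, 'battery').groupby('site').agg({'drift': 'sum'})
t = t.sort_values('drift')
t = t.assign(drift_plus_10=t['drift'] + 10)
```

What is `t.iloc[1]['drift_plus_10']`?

take 3 rows with smallest battery:
   battery   site  drift
6       28  field     -4
4       30  tower      3
1       39  tower      2
group by site, sum of drift:
       drift
site        
field     -4
tower      5
sort by drift:
       drift
site        
field     -4
tower      5
add column drift_plus_10 = t['drift'] + 10:
       drift  drift_plus_10
site                       
field     -4              6
tower      5             15
Reading off the value at position 1, column 'drift_plus_10', we get 15.

15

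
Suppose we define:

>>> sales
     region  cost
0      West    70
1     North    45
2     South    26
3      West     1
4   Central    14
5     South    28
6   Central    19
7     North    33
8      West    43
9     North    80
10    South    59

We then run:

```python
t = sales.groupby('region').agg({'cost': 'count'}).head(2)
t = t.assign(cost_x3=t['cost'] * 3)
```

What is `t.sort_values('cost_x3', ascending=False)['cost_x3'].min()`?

6

group by region, count of cost:
         cost
region       
Central     2
North       3
South       3
West        3
take first 2 rows:
         cost
region       
Central     2
North       3
add column cost_x3 = t['cost'] * 3:
         cost  cost_x3
region                
Central     2        6
North       3        9
sort by cost_x3 descending:
         cost  cost_x3
region                
North       3        9
Central     2        6
Reading off the min of column 'cost_x3', we get 6.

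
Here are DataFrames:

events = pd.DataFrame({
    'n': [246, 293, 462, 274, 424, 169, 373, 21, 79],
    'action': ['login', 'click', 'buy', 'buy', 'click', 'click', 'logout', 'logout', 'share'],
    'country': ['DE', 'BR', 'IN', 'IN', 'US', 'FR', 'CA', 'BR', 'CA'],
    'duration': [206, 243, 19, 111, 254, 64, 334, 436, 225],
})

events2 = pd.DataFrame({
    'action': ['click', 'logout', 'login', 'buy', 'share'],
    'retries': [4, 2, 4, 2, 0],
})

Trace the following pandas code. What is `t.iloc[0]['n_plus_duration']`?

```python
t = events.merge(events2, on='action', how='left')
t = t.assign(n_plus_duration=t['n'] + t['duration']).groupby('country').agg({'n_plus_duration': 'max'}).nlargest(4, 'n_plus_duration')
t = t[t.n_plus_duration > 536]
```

merge on 'action' (how='left') → 9 rows:
     n  action country  duration  retries
0  246   login      DE       206        4
1  293   click      BR       243        4
2  462     buy      IN        19        2
3  274     buy      IN       111        2
4  424   click      US       254        4
5  169   click      FR        64        4
6  373  logout      CA       334        2
7   21  logout      BR       436        2
8   79   share      CA       225        0
add column n_plus_duration = t['n'] + t['duration']:
     n  action country  duration  retries  n_plus_duration
0  246   login      DE       206        4              452
1  293   click      BR       243        4              536
2  462     buy      IN        19        2              481
3  274     buy      IN       111        2              385
4  424   click      US       254        4              678
5  169   click      FR        64        4              233
6  373  logout      CA       334        2              707
7   21  logout      BR       436        2              457
8   79   share      CA       225        0              304
group by country, max of n_plus_duration:
         n_plus_duration
country                 
BR                   536
CA                   707
DE                   452
FR                   233
IN                   481
US                   678
take 4 rows with largest n_plus_duration:
         n_plus_duration
country                 
CA                   707
US                   678
BR                   536
IN                   481
filter rows where n_plus_duration > 536:
         n_plus_duration
country                 
CA                   707
US                   678
Finally, value at position 0, column 'n_plus_duration' = 707.

707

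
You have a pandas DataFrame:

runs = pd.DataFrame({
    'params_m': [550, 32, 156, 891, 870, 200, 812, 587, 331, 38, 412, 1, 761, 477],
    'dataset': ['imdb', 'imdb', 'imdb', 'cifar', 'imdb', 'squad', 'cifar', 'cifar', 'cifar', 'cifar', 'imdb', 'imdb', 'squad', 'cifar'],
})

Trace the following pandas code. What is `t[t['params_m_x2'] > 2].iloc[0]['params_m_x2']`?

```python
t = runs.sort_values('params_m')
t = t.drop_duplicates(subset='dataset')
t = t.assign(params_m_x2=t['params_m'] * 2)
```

sort by params_m:
    params_m dataset
11         1    imdb
1         32    imdb
9         38   cifar
2        156    imdb
5        200   squad
8        331   cifar
10       412    imdb
13       477   cifar
0        550    imdb
7        587   cifar
12       761   squad
6        812   cifar
4        870    imdb
3        891   cifar
drop duplicate dataset (keep=first):
    params_m dataset
11         1    imdb
9         38   cifar
5        200   squad
add column params_m_x2 = t['params_m'] * 2:
    params_m dataset  params_m_x2
11         1    imdb            2
9         38   cifar           76
5        200   squad          400
filter rows where params_m_x2 > 2:
   params_m dataset  params_m_x2
9        38   cifar           76
5       200   squad          400
Hence 76.

76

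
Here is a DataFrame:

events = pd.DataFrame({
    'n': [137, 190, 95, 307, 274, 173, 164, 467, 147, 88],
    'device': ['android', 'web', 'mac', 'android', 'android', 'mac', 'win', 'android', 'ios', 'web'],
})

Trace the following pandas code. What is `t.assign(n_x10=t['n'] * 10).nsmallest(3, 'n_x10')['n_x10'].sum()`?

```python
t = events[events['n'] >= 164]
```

5270

filter rows where n >= 164:
     n   device
1  190      web
3  307  android
4  274  android
5  173      mac
6  164      win
7  467  android
add column n_x10 = t['n'] * 10:
     n   device  n_x10
1  190      web   1900
3  307  android   3070
4  274  android   2740
5  173      mac   1730
6  164      win   1640
7  467  android   4670
take 3 rows with smallest n_x10:
     n device  n_x10
6  164    win   1640
5  173    mac   1730
1  190    web   1900
The sum of column 'n_x10' is 5270.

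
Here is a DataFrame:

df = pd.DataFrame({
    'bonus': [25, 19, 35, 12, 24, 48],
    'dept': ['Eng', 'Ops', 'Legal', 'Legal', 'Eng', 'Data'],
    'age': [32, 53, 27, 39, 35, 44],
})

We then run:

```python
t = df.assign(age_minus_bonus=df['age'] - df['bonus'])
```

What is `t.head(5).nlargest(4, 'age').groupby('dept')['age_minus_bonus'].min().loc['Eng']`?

7

add column age_minus_bonus = df['age'] - df['bonus']:
   bonus   dept  age  age_minus_bonus
0     25    Eng   32                7
1     19    Ops   53               34
2     35  Legal   27               -8
3     12  Legal   39               27
4     24    Eng   35               11
5     48   Data   44               -4
take first 5 rows:
   bonus   dept  age  age_minus_bonus
0     25    Eng   32                7
1     19    Ops   53               34
2     35  Legal   27               -8
3     12  Legal   39               27
4     24    Eng   35               11
take 4 rows with largest age:
   bonus   dept  age  age_minus_bonus
1     19    Ops   53               34
3     12  Legal   39               27
4     24    Eng   35               11
0     25    Eng   32                7
group by dept, min of age_minus_bonus:
dept
Eng       7
Legal    27
Ops      34
Name: age_minus_bonus, dtype: int64
Finally, value at index 'Eng' = 7.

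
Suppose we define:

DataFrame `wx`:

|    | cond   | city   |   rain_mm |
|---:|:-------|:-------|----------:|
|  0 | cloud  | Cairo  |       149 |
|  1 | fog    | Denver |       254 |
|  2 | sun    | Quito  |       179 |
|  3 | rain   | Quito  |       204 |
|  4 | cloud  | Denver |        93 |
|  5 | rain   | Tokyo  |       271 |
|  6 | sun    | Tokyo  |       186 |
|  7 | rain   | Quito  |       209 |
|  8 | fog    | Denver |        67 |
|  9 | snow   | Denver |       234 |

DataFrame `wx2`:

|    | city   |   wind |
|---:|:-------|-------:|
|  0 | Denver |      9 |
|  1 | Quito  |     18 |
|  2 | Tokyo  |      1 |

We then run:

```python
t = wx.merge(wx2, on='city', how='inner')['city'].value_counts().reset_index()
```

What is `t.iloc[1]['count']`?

3

merge on 'city' (how='inner') → 9 rows:
    cond    city  rain_mm  wind
0    fog  Denver      254     9
1    sun   Quito      179    18
2   rain   Quito      204    18
3  cloud  Denver       93     9
4   rain   Tokyo      271     1
5    sun   Tokyo      186     1
6   rain   Quito      209    18
7    fog  Denver       67     9
8   snow  Denver      234     9
value_counts of city:
city
Denver    4
Quito     3
Tokyo     2
Name: count, dtype: int64
reset_index():
     city  count
0  Denver      4
1   Quito      3
2   Tokyo      2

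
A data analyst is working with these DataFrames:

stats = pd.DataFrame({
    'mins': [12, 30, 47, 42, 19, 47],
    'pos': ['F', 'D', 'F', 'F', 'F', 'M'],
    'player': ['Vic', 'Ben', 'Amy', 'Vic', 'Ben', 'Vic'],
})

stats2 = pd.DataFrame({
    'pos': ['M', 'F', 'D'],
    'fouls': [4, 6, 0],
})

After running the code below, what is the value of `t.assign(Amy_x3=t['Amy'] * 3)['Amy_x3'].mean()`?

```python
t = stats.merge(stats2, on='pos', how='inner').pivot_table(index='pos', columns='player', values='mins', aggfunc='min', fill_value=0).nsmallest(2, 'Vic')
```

merge on 'pos' (how='inner') → 6 rows:
   mins pos player  fouls
0    12   F    Vic      6
1    30   D    Ben      0
2    47   F    Amy      6
3    42   F    Vic      6
4    19   F    Ben      6
5    47   M    Vic      4
pivot: rows=pos, cols=player, min(mins):
player  Amy  Ben  Vic
pos                  
D         0   30    0
F        47   19   12
M         0    0   47
take 2 rows with smallest Vic:
player  Amy  Ben  Vic
pos                  
D         0   30    0
F        47   19   12
add column Amy_x3 = t['Amy'] * 3:
player  Amy  Ben  Vic  Amy_x3
pos                          
D         0   30    0       0
F        47   19   12     141

70.5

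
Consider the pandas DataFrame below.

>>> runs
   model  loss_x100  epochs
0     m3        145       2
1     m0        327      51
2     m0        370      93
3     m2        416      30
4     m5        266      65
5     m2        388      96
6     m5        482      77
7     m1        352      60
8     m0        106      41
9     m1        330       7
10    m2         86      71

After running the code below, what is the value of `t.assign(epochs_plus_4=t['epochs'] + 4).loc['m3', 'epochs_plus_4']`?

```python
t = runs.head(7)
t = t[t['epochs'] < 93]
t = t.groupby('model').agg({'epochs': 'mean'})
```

take first 7 rows:
  model  loss_x100  epochs
0    m3        145       2
1    m0        327      51
2    m0        370      93
3    m2        416      30
4    m5        266      65
5    m2        388      96
6    m5        482      77
filter rows where epochs < 93:
  model  loss_x100  epochs
0    m3        145       2
1    m0        327      51
3    m2        416      30
4    m5        266      65
6    m5        482      77
group by model, mean of epochs:
       epochs
model        
m0       51.0
m2       30.0
m3        2.0
m5       71.0
add column epochs_plus_4 = t['epochs'] + 4:
       epochs  epochs_plus_4
model                       
m0       51.0           55.0
m2       30.0           34.0
m3        2.0            6.0
m5       71.0           75.0
So loc['m3', 'epochs_plus_4'] = 6.0.

6.0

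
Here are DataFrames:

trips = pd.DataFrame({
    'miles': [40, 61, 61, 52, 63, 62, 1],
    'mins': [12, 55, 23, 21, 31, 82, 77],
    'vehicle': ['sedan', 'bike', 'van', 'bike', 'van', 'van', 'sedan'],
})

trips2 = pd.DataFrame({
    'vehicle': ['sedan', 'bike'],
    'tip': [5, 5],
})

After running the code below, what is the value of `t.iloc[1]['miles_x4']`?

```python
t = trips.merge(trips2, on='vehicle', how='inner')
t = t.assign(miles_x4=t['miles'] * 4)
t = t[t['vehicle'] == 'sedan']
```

merge on 'vehicle' (how='inner') → 4 rows:
   miles  mins vehicle  tip
0     40    12   sedan    5
1     61    55    bike    5
2     52    21    bike    5
3      1    77   sedan    5
add column miles_x4 = t['miles'] * 4:
   miles  mins vehicle  tip  miles_x4
0     40    12   sedan    5       160
1     61    55    bike    5       244
2     52    21    bike    5       208
3      1    77   sedan    5         4
filter rows where vehicle == 'sedan':
   miles  mins vehicle  tip  miles_x4
0     40    12   sedan    5       160
3      1    77   sedan    5         4
Taking the value at position 1, column 'miles_x4' gives 4.

4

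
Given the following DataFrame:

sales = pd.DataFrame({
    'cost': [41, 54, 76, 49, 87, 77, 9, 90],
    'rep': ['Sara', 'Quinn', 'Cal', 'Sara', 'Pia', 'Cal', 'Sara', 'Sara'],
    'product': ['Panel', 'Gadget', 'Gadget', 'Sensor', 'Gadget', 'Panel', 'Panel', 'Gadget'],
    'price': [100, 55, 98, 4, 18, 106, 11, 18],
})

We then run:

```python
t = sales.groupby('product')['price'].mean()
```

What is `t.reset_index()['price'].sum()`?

group by product, mean of price:
product
Gadget    47.250000
Panel     72.333333
Sensor     4.000000
Name: price, dtype: float64
reset_index():
  product      price
0  Gadget  47.250000
1   Panel  72.333333
2  Sensor   4.000000

123.583333333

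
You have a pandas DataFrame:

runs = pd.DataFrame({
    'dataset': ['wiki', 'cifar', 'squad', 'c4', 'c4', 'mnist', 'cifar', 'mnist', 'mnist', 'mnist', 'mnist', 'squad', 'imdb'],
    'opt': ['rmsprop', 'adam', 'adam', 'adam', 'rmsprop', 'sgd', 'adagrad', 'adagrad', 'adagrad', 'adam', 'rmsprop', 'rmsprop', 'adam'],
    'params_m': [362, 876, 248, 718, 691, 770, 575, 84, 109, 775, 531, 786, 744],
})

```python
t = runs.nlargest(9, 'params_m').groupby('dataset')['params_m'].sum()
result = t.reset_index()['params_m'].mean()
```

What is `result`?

1293.2

take 9 rows with largest params_m:
   dataset      opt  params_m
1    cifar     adam       876
11   squad  rmsprop       786
9    mnist     adam       775
5    mnist      sgd       770
12    imdb     adam       744
3       c4     adam       718
4       c4  rmsprop       691
6    cifar  adagrad       575
10   mnist  rmsprop       531
group by dataset, sum of params_m:
dataset
c4       1409
cifar    1451
imdb      744
mnist    2076
squad     786
Name: params_m, dtype: int64
reset_index():
  dataset  params_m
0      c4      1409
1   cifar      1451
2    imdb       744
3   mnist      2076
4   squad       786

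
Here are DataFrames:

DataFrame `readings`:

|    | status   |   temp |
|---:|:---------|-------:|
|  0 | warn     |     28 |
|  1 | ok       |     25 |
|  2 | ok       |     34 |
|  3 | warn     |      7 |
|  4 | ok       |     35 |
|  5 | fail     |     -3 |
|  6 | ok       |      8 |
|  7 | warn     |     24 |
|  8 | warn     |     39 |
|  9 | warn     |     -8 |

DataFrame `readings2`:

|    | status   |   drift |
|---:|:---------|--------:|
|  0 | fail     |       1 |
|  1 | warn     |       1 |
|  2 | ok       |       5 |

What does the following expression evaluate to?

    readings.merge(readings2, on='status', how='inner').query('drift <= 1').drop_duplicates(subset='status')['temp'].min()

merge on 'status' (how='inner') → 10 rows:
  status  temp  drift
0   warn    28      1
1     ok    25      5
2     ok    34      5
3   warn     7      1
4     ok    35      5
5   fail    -3      1
6     ok     8      5
7   warn    24      1
8   warn    39      1
9   warn    -8      1
filter rows where drift <= 1:
  status  temp  drift
0   warn    28      1
3   warn     7      1
5   fail    -3      1
7   warn    24      1
8   warn    39      1
9   warn    -8      1
drop duplicate status (keep=first):
  status  temp  drift
0   warn    28      1
5   fail    -3      1
min of column 'temp' → -3

-3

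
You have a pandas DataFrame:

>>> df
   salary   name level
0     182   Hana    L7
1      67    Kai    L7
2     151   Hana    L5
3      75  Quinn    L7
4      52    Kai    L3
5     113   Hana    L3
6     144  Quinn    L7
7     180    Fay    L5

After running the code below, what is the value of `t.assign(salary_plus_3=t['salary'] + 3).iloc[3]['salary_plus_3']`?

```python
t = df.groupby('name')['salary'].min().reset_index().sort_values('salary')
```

group by name, min of salary:
name
Fay      180
Hana     113
Kai       52
Quinn     75
Name: salary, dtype: int64
reset_index():
    name  salary
0    Fay     180
1   Hana     113
2    Kai      52
3  Quinn      75
sort by salary:
    name  salary
2    Kai      52
3  Quinn      75
1   Hana     113
0    Fay     180
add column salary_plus_3 = t['salary'] + 3:
    name  salary  salary_plus_3
2    Kai      52             55
3  Quinn      75             78
1   Hana     113            116
0    Fay     180            183
So iloc[3]['salary_plus_3'] = 183.

183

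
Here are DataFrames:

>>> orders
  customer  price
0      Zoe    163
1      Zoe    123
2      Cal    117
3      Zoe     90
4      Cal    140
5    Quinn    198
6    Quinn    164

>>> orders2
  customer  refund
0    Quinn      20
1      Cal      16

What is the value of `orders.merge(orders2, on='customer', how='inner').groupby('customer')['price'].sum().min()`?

merge on 'customer' (how='inner') → 4 rows:
  customer  price  refund
0      Cal    117      16
1      Cal    140      16
2    Quinn    198      20
3    Quinn    164      20
group by customer, sum of price:
customer
Cal      257
Quinn    362
Name: price, dtype: int64
Taking the min of the resulting series gives 257.

257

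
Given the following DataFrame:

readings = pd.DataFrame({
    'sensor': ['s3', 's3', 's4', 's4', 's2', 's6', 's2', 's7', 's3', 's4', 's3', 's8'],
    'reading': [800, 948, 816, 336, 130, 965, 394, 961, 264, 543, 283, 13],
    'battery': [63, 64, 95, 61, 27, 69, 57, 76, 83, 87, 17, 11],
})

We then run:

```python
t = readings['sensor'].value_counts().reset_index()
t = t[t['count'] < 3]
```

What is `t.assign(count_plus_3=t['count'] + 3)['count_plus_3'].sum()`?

17

value_counts of sensor:
sensor
s3    4
s4    3
s2    2
s6    1
s7    1
s8    1
Name: count, dtype: int64
reset_index():
  sensor  count
0     s3      4
1     s4      3
2     s2      2
3     s6      1
4     s7      1
5     s8      1
filter rows where count < 3:
  sensor  count
2     s2      2
3     s6      1
4     s7      1
5     s8      1
add column count_plus_3 = t['count'] + 3:
  sensor  count  count_plus_3
2     s2      2             5
3     s6      1             4
4     s7      1             4
5     s8      1             4
Hence 17.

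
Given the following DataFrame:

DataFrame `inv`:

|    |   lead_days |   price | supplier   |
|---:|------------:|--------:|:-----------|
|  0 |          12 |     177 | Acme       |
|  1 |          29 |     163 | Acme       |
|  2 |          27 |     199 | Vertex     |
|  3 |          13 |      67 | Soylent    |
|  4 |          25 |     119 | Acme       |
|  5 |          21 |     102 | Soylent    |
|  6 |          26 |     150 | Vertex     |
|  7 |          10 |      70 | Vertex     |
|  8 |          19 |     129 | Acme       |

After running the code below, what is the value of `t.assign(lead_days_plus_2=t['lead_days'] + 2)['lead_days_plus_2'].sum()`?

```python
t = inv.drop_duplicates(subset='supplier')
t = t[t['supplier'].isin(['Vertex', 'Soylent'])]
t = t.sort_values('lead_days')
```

drop duplicate supplier (keep=first):
   lead_days  price supplier
0         12    177     Acme
2         27    199   Vertex
3         13     67  Soylent
filter rows where supplier in ['Vertex', 'Soylent']:
   lead_days  price supplier
2         27    199   Vertex
3         13     67  Soylent
sort by lead_days:
   lead_days  price supplier
3         13     67  Soylent
2         27    199   Vertex
add column lead_days_plus_2 = t['lead_days'] + 2:
   lead_days  price supplier  lead_days_plus_2
3         13     67  Soylent                15
2         27    199   Vertex                29
Finally, sum of column 'lead_days_plus_2' = 44.

44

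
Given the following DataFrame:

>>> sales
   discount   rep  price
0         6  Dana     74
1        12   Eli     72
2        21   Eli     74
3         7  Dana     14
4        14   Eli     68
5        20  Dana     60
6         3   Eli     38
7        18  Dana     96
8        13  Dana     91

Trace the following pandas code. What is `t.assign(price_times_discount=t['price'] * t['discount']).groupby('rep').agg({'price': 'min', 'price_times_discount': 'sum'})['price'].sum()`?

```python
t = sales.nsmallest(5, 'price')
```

take 5 rows with smallest price:
   discount   rep  price
3         7  Dana     14
6         3   Eli     38
5        20  Dana     60
4        14   Eli     68
1        12   Eli     72
add column price_times_discount = t['price'] * t['discount']:
   discount   rep  price  price_times_discount
3         7  Dana     14                    98
6         3   Eli     38                   114
5        20  Dana     60                  1200
4        14   Eli     68                   952
1        12   Eli     72                   864
group by rep: min(price), sum(price_times_discount):
      price  price_times_discount
rep                              
Dana     14                  1298
Eli      38                  1930
Then the sum of column 'price': 52

52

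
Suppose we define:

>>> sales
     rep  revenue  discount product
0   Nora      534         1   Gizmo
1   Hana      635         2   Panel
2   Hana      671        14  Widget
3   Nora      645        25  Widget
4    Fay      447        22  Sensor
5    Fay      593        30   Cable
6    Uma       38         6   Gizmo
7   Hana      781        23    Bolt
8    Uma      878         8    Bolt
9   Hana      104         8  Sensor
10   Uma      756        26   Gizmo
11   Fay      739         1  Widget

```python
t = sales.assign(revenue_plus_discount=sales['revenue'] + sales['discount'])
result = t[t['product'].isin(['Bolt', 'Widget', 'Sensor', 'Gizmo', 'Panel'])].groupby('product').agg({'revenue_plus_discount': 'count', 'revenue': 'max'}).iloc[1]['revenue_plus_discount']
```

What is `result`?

3

add column revenue_plus_discount = sales['revenue'] + sales['discount']:
     rep  revenue  discount product  revenue_plus_discount
0   Nora      534         1   Gizmo                    535
1   Hana      635         2   Panel                    637
2   Hana      671        14  Widget                    685
3   Nora      645        25  Widget                    670
4    Fay      447        22  Sensor                    469
5    Fay      593        30   Cable                    623
6    Uma       38         6   Gizmo                     44
7   Hana      781        23    Bolt                    804
8    Uma      878         8    Bolt                    886
9   Hana      104         8  Sensor                    112
10   Uma      756        26   Gizmo                    782
11   Fay      739         1  Widget                    740
filter rows where product in ['Bolt', 'Widget', 'Sensor', 'Gizmo', 'Panel']:
     rep  revenue  discount product  revenue_plus_discount
0   Nora      534         1   Gizmo                    535
1   Hana      635         2   Panel                    637
2   Hana      671        14  Widget                    685
3   Nora      645        25  Widget                    670
4    Fay      447        22  Sensor                    469
6    Uma       38         6   Gizmo                     44
7   Hana      781        23    Bolt                    804
8    Uma      878         8    Bolt                    886
9   Hana      104         8  Sensor                    112
10   Uma      756        26   Gizmo                    782
11   Fay      739         1  Widget                    740
group by product: count(revenue_plus_discount), max(revenue):
         revenue_plus_discount  revenue
product                                
Bolt                         2      878
Gizmo                        3      756
Panel                        1      635
Sensor                       2      447
Widget                       3      739
Finally, value at position 1, column 'revenue_plus_discount' = 3.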